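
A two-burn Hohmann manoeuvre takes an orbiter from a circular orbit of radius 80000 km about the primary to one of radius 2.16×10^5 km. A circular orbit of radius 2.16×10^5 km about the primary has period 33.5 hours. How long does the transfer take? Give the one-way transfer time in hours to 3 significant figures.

t = 9.50 hours

From Kepler's third law T² = 4π²r³/μ at r = 2.16×10^5 km, T = 33.5 hours = 33.5 × 3600 s = 1.206×10^5 s: μ = 4π²r³/T² = 2.73543×10^7 km³/s².
The Hohmann ellipse has a_t = (r₁ + r₂)/2 = 1.480×10^5 km.
Half the transfer-orbit period gives t = π√(a_t³/μ) = 34200 s.
Converting: 34200 s ÷ 3600 s/hour = 9.50 hours.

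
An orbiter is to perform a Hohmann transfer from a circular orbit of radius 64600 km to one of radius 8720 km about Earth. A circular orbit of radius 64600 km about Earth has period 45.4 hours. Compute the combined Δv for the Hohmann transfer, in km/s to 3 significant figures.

From Kepler's third law T² = 4π²r³/μ at r = 64600 km, T = 45.4 hours = 45.4 × 3600 s = 1.6344×10^5 s: μ = 4π²r³/T² = 3.98419×10^5 km³/s².
The Hohmann ellipse has a_t = (r₁ + r₂)/2 = 36660 km.
Circular speed at r₁: v₁ = √(μ/r₁) = √(3.98419×10^5/64600) = 2.4834 km/s.
On the transfer ellipse at r₁, v² = μ(2/r − 1/a) gives v_a = √[μ(2/r₁ − 1/a_t)] = 1.2112 km/s.
First burn Δv₁ = |v_a − v₁| = 1.2722 km/s.
Circular speed at r₂: v₂ = √(μ/r₂) = 6.7595 km/s.
Transfer-orbit speed at r₂: v_p = √[μ(2/r₂ − 1/a_t)] = 8.9729 km/s.
Second burn Δv₂ = |v₂ − v_p| = 2.2134 km/s.
Total Δv = Δv₁ + Δv₂ = 3.486 km/s.

Δv = 3.49 km/s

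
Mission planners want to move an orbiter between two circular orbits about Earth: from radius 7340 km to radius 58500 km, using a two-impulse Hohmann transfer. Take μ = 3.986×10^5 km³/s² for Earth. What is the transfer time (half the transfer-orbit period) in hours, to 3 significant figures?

Transfer-ellipse semi-major axis a_t = (r₁ + r₂)/2 = (7340 + 58500)/2 = 32920 km.
Transfer time t = π√(a_t³/μ) = π√((32920)³ / 3.986×10^5) = 29720 s.
Converting: 29720 s ÷ 3600 s/hour = 8.26 hours.

t = 8.26 hours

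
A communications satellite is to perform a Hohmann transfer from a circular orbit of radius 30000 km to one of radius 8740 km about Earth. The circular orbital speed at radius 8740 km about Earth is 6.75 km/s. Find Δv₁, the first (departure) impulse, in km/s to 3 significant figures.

Δv₁ = 1.20 km/s

From the circular-orbit relation v² = μ/r at r = 8740 km: μ = v²r = (6.75)² × 8740 = 3.98216×10^5 km³/s².
The Hohmann ellipse has a_t = (r₁ + r₂)/2 = 19370 km.
On the circular orbit at r = 30000 km, v_c = √(μ/r) = 3.643 km/s.
Vis-viva on the transfer ellipse at r = 30000 km gives v_t = √[μ(2/r − 1/a_t)] = 2.447 km/s.
Δv₁ = |v_t − v_c| = |2.447 − 3.643| = 1.196 km/s.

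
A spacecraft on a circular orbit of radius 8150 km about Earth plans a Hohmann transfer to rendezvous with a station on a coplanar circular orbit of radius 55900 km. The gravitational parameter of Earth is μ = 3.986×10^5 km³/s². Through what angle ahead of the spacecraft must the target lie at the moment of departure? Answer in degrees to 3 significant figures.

φ = 102°

Transfer-ellipse semi-major axis a_t = (r₁ + r₂)/2 = (8150 + 55900)/2 = 32025 km.
Transfer time t = π√(a_t³/μ) = 28518 s.
The target's mean motion on its circular orbit is ω₂ = √(μ/r₂³) = 4.7770×10^-5 rad/s.
Angle swept by the target during transfer: ω₂·t = 1.3623 rad = 78.05°.
The spacecraft traverses 180° on the transfer ellipse, so the target must lead by 180° − 78.05° = 102°.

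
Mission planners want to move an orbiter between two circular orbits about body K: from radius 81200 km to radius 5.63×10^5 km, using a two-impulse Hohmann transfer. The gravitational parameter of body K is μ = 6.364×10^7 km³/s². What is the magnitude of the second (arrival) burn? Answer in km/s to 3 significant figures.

Δv₂ = 5.29 km/s

Transfer-ellipse semi-major axis a_t = (r₁ + r₂)/2 = (81200 + 5.630×10^5)/2 = 3.221×10^5 km.
Circular speed at r = 5.630×10^5 km: v_c = √(μ/r) = 10.632 km/s.
Vis-viva on the transfer ellipse at r = 5.630×10^5 km gives v_t = √[μ(2/r − 1/a_t)] = 5.3382 km/s.
Δv₂ = |v_t − v_c| = |5.3382 − 10.632| = 5.294 km/s.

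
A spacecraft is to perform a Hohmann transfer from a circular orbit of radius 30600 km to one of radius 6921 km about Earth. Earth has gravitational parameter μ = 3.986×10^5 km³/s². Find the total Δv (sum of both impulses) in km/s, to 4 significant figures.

The Hohmann ellipse has a_t = (r₁ + r₂)/2 = 18760.5 km.
At r₁ the circular-orbit speed is v₁ = √(μ/r₁) = 3.609 km/s.
On the transfer ellipse at r₁, vis-viva equation gives v_a = √[μ(2/r₁ − 1/a_t)] = 2.192 km/s.
First burn Δv₁ = |v_a − v₁| = 1.417 km/s.
Circular speed at r₂: v₂ = √(μ/r₂) = 7.589 km/s.
Transfer-orbit speed at r₂: v_p = √[μ(2/r₂ − 1/a_t)] = 9.692 km/s.
Second burn Δv₂ = |v₂ − v_p| = 2.103 km/s.
Total Δv = Δv₁ + Δv₂ = 3.520 km/s.

Δv = 3.520 km/s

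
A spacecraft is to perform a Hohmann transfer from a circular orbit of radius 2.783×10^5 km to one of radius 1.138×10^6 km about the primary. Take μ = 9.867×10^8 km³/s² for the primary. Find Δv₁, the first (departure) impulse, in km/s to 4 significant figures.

Semi-major axis of the transfer orbit: a_t = (2.783×10^5 + 1.138×10^6)/2 = 7.0815×10^5 km.
On the circular orbit at r = 2.783×10^5 km, v_c = √(μ/r) = 59.54 km/s.
Transfer-orbit speed at the same r (vis-viva, a = a_t): v_t = √[μ(2/r − 1/a_t)] = 75.48 km/s.
Δv₁ = |v_t − v_c| = |75.48 − 59.54| = 15.94 km/s.

Δv₁ = 15.94 km/s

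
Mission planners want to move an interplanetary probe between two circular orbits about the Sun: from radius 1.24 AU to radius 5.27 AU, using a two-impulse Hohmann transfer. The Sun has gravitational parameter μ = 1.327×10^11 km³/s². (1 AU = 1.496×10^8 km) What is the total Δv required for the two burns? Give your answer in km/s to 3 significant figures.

Δv = 12.3 km/s

In km: r₁ = 1.24 × 1.496×10^8 = 1.85504×10^8 km; r₂ = 5.27 × 1.496×10^8 = 7.88392×10^8 km.
Semi-major axis of the transfer orbit: a_t = (1.85504×10^8 + 7.88392×10^8)/2 = 4.86948×10^8 km.
At r₁ the circular-orbit speed is v₁ = √(μ/r₁) = 26.746 km/s.
On the transfer ellipse at r₁, vis-viva equation gives v_p = √[μ(2/r₁ − 1/a_t)] = 34.032 km/s.
First burn Δv₁ = |v_p − v₁| = 7.286 km/s.
Circular speed at r₂: v₂ = √(μ/r₂) = 12.974 km/s.
Transfer-orbit speed at r₂: v_a = √[μ(2/r₂ − 1/a_t)] = 8.0076 km/s.
Second burn Δv₂ = |v₂ − v_a| = 4.966 km/s.
Δv = Δv₁ + Δv₂ = 7.286 + 4.966 = 12.25 km/s.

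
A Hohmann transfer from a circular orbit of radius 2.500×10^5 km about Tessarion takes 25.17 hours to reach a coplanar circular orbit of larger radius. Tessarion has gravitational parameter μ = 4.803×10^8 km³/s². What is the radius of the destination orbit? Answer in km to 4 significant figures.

r₂ = 1.223×10^6 km

Transfer time t = 25.17 hours = 90612 s, and t = π√(a_t³/μ).
So a_t = (μ t²/π²)^(1/3) = (4.803×10^8 × (90612)² / π²)^(1/3) = 7.3654×10^5 km.
Since a_t = (r₁ + r₂)/2, r₂ = 2a_t − r₁ = 2×7.3654×10^5 − 2.500×10^5 = 1.22308×10^6 km.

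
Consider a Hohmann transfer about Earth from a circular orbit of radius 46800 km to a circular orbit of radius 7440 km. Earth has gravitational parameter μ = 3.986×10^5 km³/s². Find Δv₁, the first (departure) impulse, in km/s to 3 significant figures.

The Hohmann ellipse has a_t = (r₁ + r₂)/2 = 27120 km.
On the circular orbit at r = 46800 km, v_c = √(μ/r) = 2.9184 km/s.
Vis-viva on the transfer ellipse at r = 46800 km gives v_t = √[μ(2/r − 1/a_t)] = 1.5286 km/s.
Δv₁ = |v_t − v_c| = |1.5286 − 2.9184| = 1.390 km/s.

Δv₁ = 1.39 km/s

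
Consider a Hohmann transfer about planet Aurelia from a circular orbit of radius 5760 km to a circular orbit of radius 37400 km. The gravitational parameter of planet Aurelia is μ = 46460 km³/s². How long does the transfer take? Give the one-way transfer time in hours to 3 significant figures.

t = 12.8 hours

Semi-major axis of the transfer orbit: a_t = (5760 + 37400)/2 = 21580 km.
Half the transfer-orbit period gives t = π√(a_t³/μ) = 46200 s.
Converting: 46200 s ÷ 3600 s/hour = 12.8 hours.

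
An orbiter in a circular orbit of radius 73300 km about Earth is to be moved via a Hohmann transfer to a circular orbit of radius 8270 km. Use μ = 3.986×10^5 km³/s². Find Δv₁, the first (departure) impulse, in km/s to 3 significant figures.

Semi-major axis of the transfer orbit: a_t = (73300 + 8270)/2 = 40785 km.
On the circular orbit at r = 73300 km, v_c = √(μ/r) = 2.332 km/s.
Vis-viva on the transfer ellipse at r = 73300 km gives v_t = √[μ(2/r − 1/a_t)] = 1.050 km/s.
Δv₁ = |v_t − v_c| = |1.050 − 2.332| = 1.282 km/s.

Δv₁ = 1.28 km/s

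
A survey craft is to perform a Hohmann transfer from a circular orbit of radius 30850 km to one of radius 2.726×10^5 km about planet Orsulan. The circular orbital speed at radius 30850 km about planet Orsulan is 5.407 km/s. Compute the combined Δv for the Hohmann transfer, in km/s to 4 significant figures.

Δv = 2.839 km/s

From the circular-orbit relation v² = μ/r at r = 30850 km: μ = v²r = (5.407)² × 30850 = 9.01920×10^5 km³/s².
Semi-major axis of the transfer orbit: a_t = (30850 + 2.726×10^5)/2 = 1.51725×10^5 km.
Circular speed at r₁: v₁ = √(μ/r₁) = √(9.01920×10^5/30850) = 5.4070 km/s.
Transfer-orbit speed at r₁ (vis-viva): v_p = √[μ(2/r₁ − 1/a_t)] = 7.2475 km/s.
First burn Δv₁ = |v_p − v₁| = 1.8405 km/s.
Circular speed at r₂: v₂ = √(μ/r₂) = 1.81895 km/s.
Transfer-orbit speed at r₂: v_a = √[μ(2/r₂ − 1/a_t)] = 0.820201 km/s.
Second burn Δv₂ = |v₂ − v_a| = 0.99875 km/s.
Total Δv = Δv₁ + Δv₂ = 2.839 km/s.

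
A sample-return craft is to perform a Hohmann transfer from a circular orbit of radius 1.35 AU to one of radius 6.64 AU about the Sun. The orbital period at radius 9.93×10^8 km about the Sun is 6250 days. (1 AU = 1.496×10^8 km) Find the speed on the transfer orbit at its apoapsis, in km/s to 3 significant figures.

v = 6.72 km/s

From Kepler's third law T² = 4π²r³/μ at r = 9.93×10^8 km, T = 6250 days = 6250 × 86400 s = 5.400×10^8 s: μ = 4π²r³/T² = 1.32562×10^11 km³/s².
In km: r₁ = 1.35 × 1.496×10^8 = 2.0196×10^8 km; r₂ = 6.64 × 1.496×10^8 = 9.93344×10^8 km.
The Hohmann ellipse has a_t = (r₁ + r₂)/2 = 5.97652×10^8 km.
At apoapsis, r = 9.93344×10^8 km.
Applying v² = μ(2/r − 1/a_t): v = 6.715 km/s.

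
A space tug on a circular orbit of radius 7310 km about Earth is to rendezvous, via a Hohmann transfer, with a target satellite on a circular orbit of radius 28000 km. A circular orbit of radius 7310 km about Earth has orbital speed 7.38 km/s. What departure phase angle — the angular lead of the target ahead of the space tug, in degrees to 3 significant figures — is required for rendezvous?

From the circular-orbit relation v² = μ/r at r = 7310 km: μ = v²r = (7.38)² × 7310 = 3.98135×10^5 km³/s².
The Hohmann ellipse has a_t = (r₁ + r₂)/2 = 17655 km.
The half-period of the transfer ellipse is t = π√(a_t³/μ) = 11680 s.
Target angular speed ω₂ = √(μ/r₂³) = 1.3467×10^-4 rad/s.
Angle swept by the target during transfer: ω₂·t = 1.5729 rad = 90.12°.
The space tug traverses 180° on the transfer ellipse, so the target must lead by 180° − 90.12° = 89.9°.

φ = 89.9°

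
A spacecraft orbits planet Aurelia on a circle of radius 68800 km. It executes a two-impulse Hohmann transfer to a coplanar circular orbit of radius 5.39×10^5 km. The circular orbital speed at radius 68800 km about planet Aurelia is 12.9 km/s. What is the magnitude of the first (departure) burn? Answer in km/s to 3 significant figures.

Δv₁ = 4.28 km/s

From the circular-orbit relation v² = μ/r at r = 68800 km: μ = v²r = (12.9)² × 68800 = 1.14490×10^7 km³/s².
Semi-major axis of the transfer orbit: a_t = (68800 + 5.390×10^5)/2 = 3.039×10^5 km.
On the circular orbit at r = 68800 km, v_c = √(μ/r) = 12.90 km/s.
Vis-viva on the transfer ellipse at r = 68800 km gives v_t = √[μ(2/r − 1/a_t)] = 17.18 km/s.
Δv₁ = |v_t − v_c| = |17.18 − 12.90| = 4.280 km/s.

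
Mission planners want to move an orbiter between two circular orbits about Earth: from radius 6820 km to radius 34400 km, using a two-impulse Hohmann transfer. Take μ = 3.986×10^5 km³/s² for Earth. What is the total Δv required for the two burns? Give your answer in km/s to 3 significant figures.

Δv = 3.68 km/s

Transfer-ellipse semi-major axis a_t = (r₁ + r₂)/2 = (6820 + 34400)/2 = 20610 km.
Circular speed at r₁: v₁ = √(μ/r₁) = √(3.986×10^5/6820) = 7.645 km/s.
Transfer-orbit speed at r₁ (vis-viva equation): v_p = √[μ(2/r₁ − 1/a_t)] = 9.877 km/s.
First burn Δv₁ = |v_p − v₁| = 2.232 km/s.
At r₂, v₂ = √(μ/r₂) = 3.404 km/s.
Transfer-orbit speed at r₂: v_a = √[μ(2/r₂ − 1/a_t)] = 1.958 km/s.
Second burn Δv₂ = |v₂ − v_a| = 1.446 km/s.
Total Δv = Δv₁ + Δv₂ = 3.678 km/s.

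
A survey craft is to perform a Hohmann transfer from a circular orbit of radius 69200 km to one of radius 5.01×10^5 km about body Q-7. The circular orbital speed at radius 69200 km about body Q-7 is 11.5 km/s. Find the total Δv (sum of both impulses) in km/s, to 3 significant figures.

Δv = 5.91 km/s

From the circular-orbit relation v² = μ/r at r = 69200 km: μ = v²r = (11.5)² × 69200 = 9.15170×10^6 km³/s².
Transfer-ellipse semi-major axis a_t = (r₁ + r₂)/2 = (69200 + 5.010×10^5)/2 = 2.851×10^5 km.
At r₁ the circular-orbit speed is v₁ = √(μ/r₁) = 11.500 km/s.
Transfer-orbit speed at r₁ (vis-viva): v_p = √[μ(2/r₁ − 1/a_t)] = 15.245 km/s.
First burn Δv₁ = |v_p − v₁| = 3.745 km/s.
At r₂, v₂ = √(μ/r₂) = 4.274 km/s.
Transfer-orbit speed at r₂: v_a = √[μ(2/r₂ − 1/a_t)] = 2.106 km/s.
Second burn Δv₂ = |v₂ − v_a| = 2.168 km/s.
Δv = Δv₁ + Δv₂ = 3.745 + 2.168 = 5.913 km/s.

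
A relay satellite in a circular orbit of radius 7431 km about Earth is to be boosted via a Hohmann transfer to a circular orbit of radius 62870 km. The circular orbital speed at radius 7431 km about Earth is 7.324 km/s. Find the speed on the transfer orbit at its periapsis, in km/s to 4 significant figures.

v = 9.795 km/s

From the circular-orbit relation v² = μ/r at r = 7431 km: μ = v²r = (7.324)² × 7431 = 3.98606×10^5 km³/s².
Transfer-ellipse semi-major axis a_t = (r₁ + r₂)/2 = (7431 + 62870)/2 = 35150.5 km.
At periapsis, r = 7431 km.
Applying v² = μ(2/r − 1/a_t): v = 9.795 km/s.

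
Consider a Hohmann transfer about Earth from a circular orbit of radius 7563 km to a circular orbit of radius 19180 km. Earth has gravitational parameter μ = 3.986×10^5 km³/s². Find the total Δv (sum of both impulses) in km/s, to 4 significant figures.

Transfer-ellipse semi-major axis a_t = (r₁ + r₂)/2 = (7563 + 19180)/2 = 13371.5 km.
Circular speed at r₁: v₁ = √(μ/r₁) = √(3.986×10^5/7563) = 7.260 km/s.
On the transfer ellipse at r₁, v² = μ(2/r − 1/a) gives v_p = √[μ(2/r₁ − 1/a_t)] = 8.695 km/s.
First burn Δv₁ = |v_p − v₁| = 1.435 km/s.
At r₂, v₂ = √(μ/r₂) = 4.5587 km/s.
Transfer-orbit speed at r₂: v_a = √[μ(2/r₂ − 1/a_t)] = 3.4285 km/s.
Second burn Δv₂ = |v₂ − v_a| = 1.130 km/s.
Total Δv = Δv₁ + Δv₂ = 2.565 km/s.

Δv = 2.565 km/s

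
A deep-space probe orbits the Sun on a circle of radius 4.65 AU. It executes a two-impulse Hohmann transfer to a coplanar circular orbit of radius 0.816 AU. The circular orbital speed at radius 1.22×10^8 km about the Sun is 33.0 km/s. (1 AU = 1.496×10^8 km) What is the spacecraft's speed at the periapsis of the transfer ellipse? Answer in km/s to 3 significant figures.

v = 43.0 km/s

From the circular-orbit relation v² = μ/r at r = 1.22×10^8 km: μ = v²r = (33.0)² × 1.22×10^8 = 1.32858×10^11 km³/s².
In km: r₁ = 4.65 × 1.496×10^8 = 6.9564×10^8 km; r₂ = 0.816 × 1.496×10^8 = 1.220736×10^8 km.
Semi-major axis of the transfer orbit: a_t = (6.9564×10^8 + 1.220736×10^8)/2 = 4.088568×10^8 km.
The periapsis of the transfer ellipse is at r = 1.220736×10^8 km.
From the vis-viva equation, v = √[μ(2/r − 1/a_t)] = 43.03 km/s.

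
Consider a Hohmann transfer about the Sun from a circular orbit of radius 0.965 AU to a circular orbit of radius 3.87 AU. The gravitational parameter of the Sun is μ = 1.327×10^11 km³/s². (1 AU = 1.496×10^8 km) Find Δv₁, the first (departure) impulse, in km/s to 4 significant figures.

In km: r₁ = 0.965 × 1.496×10^8 = 1.44364×10^8 km; r₂ = 3.87 × 1.496×10^8 = 5.78952×10^8 km.
Semi-major axis of the transfer orbit: a_t = (1.44364×10^8 + 5.78952×10^8)/2 = 3.61658×10^8 km.
On the circular orbit at r = 1.44364×10^8 km, v_c = √(μ/r) = 30.318 km/s.
Transfer-orbit speed at the same r (vis-viva, a = a_t): v_t = √[μ(2/r − 1/a_t)] = 38.360 km/s.
Δv₁ = |v_t − v_c| = |38.360 − 30.318| = 8.042 km/s.

Δv₁ = 8.042 km/s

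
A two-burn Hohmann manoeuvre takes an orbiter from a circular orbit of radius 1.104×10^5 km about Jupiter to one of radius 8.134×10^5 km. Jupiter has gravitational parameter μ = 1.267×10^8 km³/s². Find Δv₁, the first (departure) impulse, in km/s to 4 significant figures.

Δv₁ = 11.08 km/s

Transfer-ellipse semi-major axis a_t = (r₁ + r₂)/2 = (1.104×10^5 + 8.134×10^5)/2 = 4.619×10^5 km.
On the circular orbit at r = 1.104×10^5 km, v_c = √(μ/r) = 33.88 km/s.
Vis-viva on the transfer ellipse at r = 1.104×10^5 km gives v_t = √[μ(2/r − 1/a_t)] = 44.96 km/s.
Δv₁ = |v_t − v_c| = |44.96 − 33.88| = 11.08 km/s.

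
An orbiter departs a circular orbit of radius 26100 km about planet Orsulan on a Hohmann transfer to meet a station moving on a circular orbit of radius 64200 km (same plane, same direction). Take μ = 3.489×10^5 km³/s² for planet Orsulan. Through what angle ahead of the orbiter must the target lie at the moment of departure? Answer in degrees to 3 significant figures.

φ = 73.8°

Transfer-ellipse semi-major axis a_t = (r₁ + r₂)/2 = (26100 + 64200)/2 = 45150 km.
Transfer time t = π√(a_t³/μ) = 51030 s.
The target's mean motion on its circular orbit is ω₂ = √(μ/r₂³) = 3.631×10^-5 rad/s.
Angle swept by the target during transfer: ω₂·t = 1.853 rad = 106.2°.
Arrival is 180° from departure on the ellipse, so φ = 180° − 106.2° = 73.8°.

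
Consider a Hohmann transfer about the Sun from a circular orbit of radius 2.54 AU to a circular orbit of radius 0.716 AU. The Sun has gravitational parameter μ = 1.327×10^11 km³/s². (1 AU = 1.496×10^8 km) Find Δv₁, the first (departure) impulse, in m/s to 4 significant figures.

Δv₁ = 6294 m/s

In km: r₁ = 2.54 × 1.496×10^8 = 3.79984×10^8 km; r₂ = 0.716 × 1.496×10^8 = 1.071136×10^8 km.
Transfer-ellipse semi-major axis a_t = (r₁ + r₂)/2 = (3.79984×10^8 + 1.071136×10^8)/2 = 2.435488×10^8 km.
On the circular orbit at r = 3.79984×10^8 km, v_c = √(μ/r) = 18.6876 km/s.
Vis-viva on the transfer ellipse at r = 3.79984×10^8 km gives v_t = √[μ(2/r − 1/a_t)] = 12.3932 km/s.
Δv₁ = |v_t − v_c| = |12.3932 − 18.6876| = 6.294 km/s.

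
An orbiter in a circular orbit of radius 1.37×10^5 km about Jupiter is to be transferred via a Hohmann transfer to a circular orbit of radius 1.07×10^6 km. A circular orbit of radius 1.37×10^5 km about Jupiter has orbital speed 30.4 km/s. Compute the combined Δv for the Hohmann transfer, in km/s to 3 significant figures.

From the circular-orbit relation v² = μ/r at r = 1.37×10^5 km: μ = v²r = (30.4)² × 1.37×10^5 = 1.26610×10^8 km³/s².
Semi-major axis of the transfer orbit: a_t = (1.370×10^5 + 1.070×10^6)/2 = 6.035×10^5 km.
At r₁ the circular-orbit speed is v₁ = √(μ/r₁) = 30.400 km/s.
Transfer-orbit speed at r₁ (vis-viva): v_p = √[μ(2/r₁ − 1/a_t)] = 40.479 km/s.
First burn Δv₁ = |v_p − v₁| = 10.079 km/s.
Circular speed at r₂: v₂ = √(μ/r₂) = 10.8778 km/s.
Transfer-orbit speed at r₂: v_a = √[μ(2/r₂ − 1/a_t)] = 5.18279 km/s.
Second burn Δv₂ = |v₂ − v_a| = 5.6950 km/s.
Δv = Δv₁ + Δv₂ = 10.079 + 5.6950 = 15.77 km/s.

Δv = 15.8 km/s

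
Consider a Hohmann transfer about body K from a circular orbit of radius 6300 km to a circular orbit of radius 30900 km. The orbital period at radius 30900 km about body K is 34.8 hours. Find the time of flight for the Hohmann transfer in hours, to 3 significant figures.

From Kepler's third law T² = 4π²r³/μ at r = 30900 km, T = 34.8 hours = 34.8 × 3600 s = 1.2528×10^5 s: μ = 4π²r³/T² = 74211.6 km³/s².
The Hohmann ellipse has a_t = (r₁ + r₂)/2 = 18600 km.
Transfer time t = π√(a_t³/μ) = π√((18600)³ / 74211.6) = 29254 s.
Converting: 29254 s ÷ 3600 s/hour = 8.13 hours.

t = 8.13 hours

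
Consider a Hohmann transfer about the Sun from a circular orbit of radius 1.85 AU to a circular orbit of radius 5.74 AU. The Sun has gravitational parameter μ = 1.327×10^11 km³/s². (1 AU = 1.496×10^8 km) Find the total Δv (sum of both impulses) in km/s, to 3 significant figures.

In km: r₁ = 1.85 × 1.496×10^8 = 2.7676×10^8 km; r₂ = 5.74 × 1.496×10^8 = 8.58704×10^8 km.
The Hohmann ellipse has a_t = (r₁ + r₂)/2 = 5.67732×10^8 km.
At r₁ the circular-orbit speed is v₁ = √(μ/r₁) = 21.897 km/s.
On the transfer ellipse at r₁, v² = μ(2/r − 1/a) gives v_p = √[μ(2/r₁ − 1/a_t)] = 26.930 km/s.
First burn Δv₁ = |v_p − v₁| = 5.033 km/s.
At r₂, v₂ = √(μ/r₂) = 12.4312 km/s.
Transfer-orbit speed at r₂: v_a = √[μ(2/r₂ − 1/a_t)] = 8.67948 km/s.
Second burn Δv₂ = |v₂ − v_a| = 3.752 km/s.
Total Δv = Δv₁ + Δv₂ = 8.785 km/s.

Δv = 8.78 km/s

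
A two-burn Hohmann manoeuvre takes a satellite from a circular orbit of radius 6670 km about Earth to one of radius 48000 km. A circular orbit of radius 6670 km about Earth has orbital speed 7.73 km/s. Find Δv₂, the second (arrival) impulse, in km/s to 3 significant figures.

Δv₂ = 1.46 km/s

From the circular-orbit relation v² = μ/r at r = 6670 km: μ = v²r = (7.73)² × 6670 = 3.98552×10^5 km³/s².
Semi-major axis of the transfer orbit: a_t = (6670 + 48000)/2 = 27335 km.
Circular speed at r = 48000 km: v_c = √(μ/r) = 2.8815 km/s.
Transfer-orbit speed at the same r (vis-viva, a = a_t): v_t = √[μ(2/r − 1/a_t)] = 1.4234 km/s.
Δv₂ = |v_t − v_c| = |1.4234 − 2.8815| = 1.458 km/s.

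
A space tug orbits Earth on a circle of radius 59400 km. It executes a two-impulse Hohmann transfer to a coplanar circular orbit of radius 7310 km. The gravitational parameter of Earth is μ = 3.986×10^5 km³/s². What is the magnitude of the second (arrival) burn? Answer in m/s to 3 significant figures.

Transfer-ellipse semi-major axis a_t = (r₁ + r₂)/2 = (59400 + 7310)/2 = 33355 km.
On the circular orbit at r = 7310 km, v_c = √(μ/r) = 7.384 km/s.
Vis-viva on the transfer ellipse at r = 7310 km gives v_t = √[μ(2/r − 1/a_t)] = 9.854 km/s.
Δv₂ = |v_t − v_c| = |9.854 − 7.384| = 2.470 km/s.

Δv₂ = 2470 m/s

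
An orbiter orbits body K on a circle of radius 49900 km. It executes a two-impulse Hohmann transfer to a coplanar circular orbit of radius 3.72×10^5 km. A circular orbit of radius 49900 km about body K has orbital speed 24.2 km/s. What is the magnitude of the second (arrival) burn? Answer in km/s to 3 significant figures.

Δv₂ = 4.55 km/s

From the circular-orbit relation v² = μ/r at r = 49900 km: μ = v²r = (24.2)² × 49900 = 2.92234×10^7 km³/s².
The Hohmann ellipse has a_t = (r₁ + r₂)/2 = 2.1095×10^5 km.
Circular speed at r = 3.720×10^5 km: v_c = √(μ/r) = 8.863274 km/s.
Vis-viva on the transfer ellipse at r = 3.720×10^5 km gives v_t = √[μ(2/r − 1/a_t)] = 4.310768 km/s.
Δv₂ = |v_t − v_c| = |4.310768 − 8.863274| = 4.553 km/s.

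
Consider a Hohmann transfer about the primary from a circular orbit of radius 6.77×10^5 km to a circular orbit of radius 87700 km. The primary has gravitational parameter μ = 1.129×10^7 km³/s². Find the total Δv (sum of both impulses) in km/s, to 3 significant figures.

Semi-major axis of the transfer orbit: a_t = (6.770×10^5 + 87700)/2 = 3.8235×10^5 km.
Circular speed at r₁: v₁ = √(μ/r₁) = √(1.129×10^7/6.770×10^5) = 4.0837 km/s.
Transfer-orbit speed at r₁ (vis-viva equation): v_a = √[μ(2/r₁ − 1/a_t)] = 1.9558 km/s.
First burn Δv₁ = |v_a − v₁| = 2.12790 km/s.
At r₂, v₂ = √(μ/r₂) = 11.346115 km/s.
Transfer-orbit speed at r₂: v_p = √[μ(2/r₂ − 1/a_t)] = 15.097706 km/s.
Second burn Δv₂ = |v₂ − v_p| = 3.75159 km/s.
Total Δv = Δv₁ + Δv₂ = 5.879 km/s.

Δv = 5.88 km/s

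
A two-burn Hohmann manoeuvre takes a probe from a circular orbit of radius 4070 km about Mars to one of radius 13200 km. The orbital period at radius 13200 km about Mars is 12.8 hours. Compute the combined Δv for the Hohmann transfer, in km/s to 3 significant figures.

From Kepler's third law T² = 4π²r³/μ at r = 13200 km, T = 12.8 hours = 12.8 × 3600 s = 46080 s: μ = 4π²r³/T² = 42761.9 km³/s².
Transfer-ellipse semi-major axis a_t = (r₁ + r₂)/2 = (4070 + 13200)/2 = 8635 km.
Circular speed at r₁: v₁ = √(μ/r₁) = √(42761.9/4070) = 3.2414 km/s.
Transfer-orbit speed at r₁ (vis-viva equation): v_p = √[μ(2/r₁ − 1/a_t)] = 4.0076 km/s.
First burn Δv₁ = |v_p − v₁| = 0.7662 km/s.
At r₂, v₂ = √(μ/r₂) = 1.7999 km/s.
Transfer-orbit speed at r₂: v_a = √[μ(2/r₂ − 1/a_t)] = 1.2357 km/s.
Second burn Δv₂ = |v₂ − v_a| = 0.5642 km/s.
Δv = Δv₁ + Δv₂ = 0.7662 + 0.5642 = 1.330 km/s.

Δv = 1.33 km/s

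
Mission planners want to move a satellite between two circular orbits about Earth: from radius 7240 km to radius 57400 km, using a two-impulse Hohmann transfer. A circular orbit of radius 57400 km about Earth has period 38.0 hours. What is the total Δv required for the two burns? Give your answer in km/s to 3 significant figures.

From Kepler's third law T² = 4π²r³/μ at r = 57400 km, T = 38.0 hours = 38.0 × 3600 s = 1.368×10^5 s: μ = 4π²r³/T² = 3.98954×10^5 km³/s².
The Hohmann ellipse has a_t = (r₁ + r₂)/2 = 32320 km.
At r₁ the circular-orbit speed is v₁ = √(μ/r₁) = 7.4232 km/s.
Transfer-orbit speed at r₁ (vis-viva): v_p = √[μ(2/r₁ − 1/a_t)] = 9.8926 km/s.
First burn Δv₁ = |v_p − v₁| = 2.469 km/s.
Circular speed at r₂: v₂ = √(μ/r₂) = 2.6364 km/s.
Transfer-orbit speed at r₂: v_a = √[μ(2/r₂ − 1/a_t)] = 1.2478 km/s.
Second burn Δv₂ = |v₂ − v_a| = 1.389 km/s.
Total Δv = Δv₁ + Δv₂ = 3.858 km/s.

Δv = 3.86 km/s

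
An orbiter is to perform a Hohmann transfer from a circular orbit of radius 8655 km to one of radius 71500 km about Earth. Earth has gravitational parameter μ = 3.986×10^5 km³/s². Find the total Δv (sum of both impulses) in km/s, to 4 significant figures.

Δv = 3.542 km/s

Transfer-ellipse semi-major axis a_t = (r₁ + r₂)/2 = (8655 + 71500)/2 = 40077.5 km.
Circular speed at r₁: v₁ = √(μ/r₁) = √(3.986×10^5/8655) = 6.786 km/s.
Transfer-orbit speed at r₁ (vis-viva): v_p = √[μ(2/r₁ − 1/a_t)] = 9.064 km/s.
First burn Δv₁ = |v_p − v₁| = 2.278 km/s.
At r₂, v₂ = √(μ/r₂) = 2.361 km/s.
Transfer-orbit speed at r₂: v_a = √[μ(2/r₂ − 1/a_t)] = 1.097 km/s.
Second burn Δv₂ = |v₂ − v_a| = 1.264 km/s.
Total Δv = Δv₁ + Δv₂ = 3.542 km/s.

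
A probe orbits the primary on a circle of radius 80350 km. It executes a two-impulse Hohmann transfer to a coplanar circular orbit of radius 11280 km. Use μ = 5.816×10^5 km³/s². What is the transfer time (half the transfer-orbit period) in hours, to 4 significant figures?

Transfer-ellipse semi-major axis a_t = (r₁ + r₂)/2 = (80350 + 11280)/2 = 45815 km.
By Kepler's third law the transfer-orbit period is T = 2π√(a_t³/μ), so t = T/2 = 40400 s.
Converting: 40400 s ÷ 3600 s/hour = 11.22 hours.

t = 11.22 hours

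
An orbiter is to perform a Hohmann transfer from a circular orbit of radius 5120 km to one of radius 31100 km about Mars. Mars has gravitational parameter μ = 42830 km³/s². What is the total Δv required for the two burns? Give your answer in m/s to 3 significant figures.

The Hohmann ellipse has a_t = (r₁ + r₂)/2 = 18110 km.
Circular speed at r₁: v₁ = √(μ/r₁) = √(42830/5120) = 2.89227 km/s.
On the transfer ellipse at r₁, vis-viva equation gives v_p = √[μ(2/r₁ − 1/a_t)] = 3.79018 km/s.
First burn Δv₁ = |v_p − v₁| = 0.89791 km/s.
Circular speed at r₂: v₂ = √(μ/r₂) = 1.17353 km/s.
Transfer-orbit speed at r₂: v_a = √[μ(2/r₂ − 1/a_t)] = 0.623978 km/s.
Second burn Δv₂ = |v₂ − v_a| = 0.54955 km/s.
Total Δv = Δv₁ + Δv₂ = 1.447 km/s.

Δv = 1450 m/s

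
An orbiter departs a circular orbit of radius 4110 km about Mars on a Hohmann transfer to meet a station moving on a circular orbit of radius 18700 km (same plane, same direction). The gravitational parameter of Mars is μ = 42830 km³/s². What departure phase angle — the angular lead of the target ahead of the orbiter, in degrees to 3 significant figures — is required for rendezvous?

φ = 94.3°

Semi-major axis of the transfer orbit: a_t = (4110 + 18700)/2 = 11405 km.
Transfer time t = π√(a_t³/μ) = 18489 s.
The target's mean motion on its circular orbit is ω₂ = √(μ/r₂³) = 8.0930×10^-5 rad/s.
Angle swept by the target during transfer: ω₂·t = 1.4963 rad = 85.73°.
Arrival is 180° from departure on the ellipse, so φ = 180° − 85.73° = 94.3°.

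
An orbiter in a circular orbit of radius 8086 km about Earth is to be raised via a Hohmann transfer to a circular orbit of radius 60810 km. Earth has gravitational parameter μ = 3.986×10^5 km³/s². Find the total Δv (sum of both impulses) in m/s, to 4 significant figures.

Δv = 3627 m/s

Semi-major axis of the transfer orbit: a_t = (8086 + 60810)/2 = 34448 km.
At r₁ the circular-orbit speed is v₁ = √(μ/r₁) = 7.021 km/s.
Transfer-orbit speed at r₁ (vis-viva): v_p = √[μ(2/r₁ − 1/a_t)] = 9.328 km/s.
First burn Δv₁ = |v_p − v₁| = 2.307 km/s.
At r₂, v₂ = √(μ/r₂) = 2.560 km/s.
Transfer-orbit speed at r₂: v_a = √[μ(2/r₂ − 1/a_t)] = 1.240 km/s.
Second burn Δv₂ = |v₂ − v_a| = 1.320 km/s.
Total Δv = Δv₁ + Δv₂ = 3.627 km/s.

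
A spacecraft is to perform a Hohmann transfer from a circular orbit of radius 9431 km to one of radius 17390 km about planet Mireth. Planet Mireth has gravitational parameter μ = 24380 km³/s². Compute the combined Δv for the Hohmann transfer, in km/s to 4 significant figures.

Δv = 0.4142 km/s

Transfer-ellipse semi-major axis a_t = (r₁ + r₂)/2 = (9431 + 17390)/2 = 13410.5 km.
Circular speed at r₁: v₁ = √(μ/r₁) = √(24380/9431) = 1.6078 km/s.
Transfer-orbit speed at r₁ (v² = μ(2/r − 1/a)): v_p = √[μ(2/r₁ − 1/a_t)] = 1.8309 km/s.
First burn Δv₁ = |v_p − v₁| = 0.2231 km/s.
Circular speed at r₂: v₂ = √(μ/r₂) = 1.184 km/s.
Transfer-orbit speed at r₂: v_a = √[μ(2/r₂ − 1/a_t)] = 0.9929 km/s.
Second burn Δv₂ = |v₂ − v_a| = 0.1911 km/s.
Δv = Δv₁ + Δv₂ = 0.2231 + 0.1911 = 0.4142 km/s.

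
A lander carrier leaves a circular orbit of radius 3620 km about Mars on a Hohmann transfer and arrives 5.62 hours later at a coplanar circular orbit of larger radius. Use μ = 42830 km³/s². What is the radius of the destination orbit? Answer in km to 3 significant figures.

r₂ = 20600 km

Transfer time t = 5.62 hours = 20232 s, and t = π√(a_t³/μ).
So a_t = (μ t²/π²)^(1/3) = (42830 × (20232)² / π²)^(1/3) = 12111 km.
Since a_t = (r₁ + r₂)/2, r₂ = 2a_t − r₁ = 2×12111 − 3620 = 20602 km.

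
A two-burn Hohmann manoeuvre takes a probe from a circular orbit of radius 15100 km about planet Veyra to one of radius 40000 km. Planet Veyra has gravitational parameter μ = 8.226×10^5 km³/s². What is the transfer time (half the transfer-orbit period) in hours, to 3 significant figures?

Transfer-ellipse semi-major axis a_t = (r₁ + r₂)/2 = (15100 + 40000)/2 = 27550 km.
Transfer time t = π√(a_t³/μ) = π√((27550)³ / 8.226×10^5) = 15840 s.
Converting: 15840 s ÷ 3600 s/hour = 4.40 hours.

t = 4.40 hours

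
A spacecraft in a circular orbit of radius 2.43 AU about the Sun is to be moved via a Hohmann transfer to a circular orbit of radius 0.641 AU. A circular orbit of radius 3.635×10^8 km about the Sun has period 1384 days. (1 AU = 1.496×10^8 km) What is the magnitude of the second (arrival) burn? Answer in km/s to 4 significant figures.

From Kepler's third law T² = 4π²r³/μ at r = 3.635×10^8 km, T = 1384 days = 1384 × 86400 s = 1.195776×10^8 s: μ = 4π²r³/T² = 1.32609×10^11 km³/s².
In km: r₁ = 2.43 × 1.496×10^8 = 3.63528×10^8 km; r₂ = 0.641 × 1.496×10^8 = 9.58936×10^7 km.
The Hohmann ellipse has a_t = (r₁ + r₂)/2 = 2.297108×10^8 km.
On the circular orbit at r = 9.58936×10^7 km, v_c = √(μ/r) = 37.187 km/s.
Vis-viva on the transfer ellipse at r = 9.58936×10^7 km gives v_t = √[μ(2/r − 1/a_t)] = 46.781 km/s.
Δv₂ = |v_t − v_c| = |46.781 − 37.187| = 9.594 km/s.

Δv₂ = 9.594 km/s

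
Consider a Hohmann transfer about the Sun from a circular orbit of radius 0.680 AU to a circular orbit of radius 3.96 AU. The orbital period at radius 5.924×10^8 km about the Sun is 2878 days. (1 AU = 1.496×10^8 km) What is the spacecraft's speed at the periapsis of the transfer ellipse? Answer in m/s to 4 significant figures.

v = 47190 m/s

From Kepler's third law T² = 4π²r³/μ at r = 5.924×10^8 km, T = 2878 days = 2878 × 86400 s = 2.486592×10^8 s: μ = 4π²r³/T² = 1.32738×10^11 km³/s².
In km: r₁ = 0.680 × 1.496×10^8 = 1.01728×10^8 km; r₂ = 3.96 × 1.496×10^8 = 5.92416×10^8 km.
The Hohmann ellipse has a_t = (r₁ + r₂)/2 = 3.47072×10^8 km.
The periapsis of the transfer ellipse is at r = 1.01728×10^8 km.
Vis-viva: v = √[μ(2/r − 1/a_t)] = √[1.32738×10^11 × (2/1.01728×10^8 − 1/3.47072×10^8)] = 47.19 km/s.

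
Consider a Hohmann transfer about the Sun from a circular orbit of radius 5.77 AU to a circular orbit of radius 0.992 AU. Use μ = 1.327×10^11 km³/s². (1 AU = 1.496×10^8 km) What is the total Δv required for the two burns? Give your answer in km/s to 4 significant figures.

In km: r₁ = 5.77 × 1.496×10^8 = 8.63192×10^8 km; r₂ = 0.992 × 1.496×10^8 = 1.484032×10^8 km.
The Hohmann ellipse has a_t = (r₁ + r₂)/2 = 5.057976×10^8 km.
Circular speed at r₁: v₁ = √(μ/r₁) = √(1.327×10^11/8.63192×10^8) = 12.399 km/s.
Transfer-orbit speed at r₁ (vis-viva): v_a = √[μ(2/r₁ − 1/a_t)] = 6.7161 km/s.
First burn Δv₁ = |v_a − v₁| = 5.683 km/s.
At r₂, v₂ = √(μ/r₂) = 29.903 km/s.
Transfer-orbit speed at r₂: v_p = √[μ(2/r₂ − 1/a_t)] = 39.064 km/s.
Second burn Δv₂ = |v₂ − v_p| = 9.161 km/s.
Δv = Δv₁ + Δv₂ = 5.683 + 9.161 = 14.84 km/s.

Δv = 14.84 km/s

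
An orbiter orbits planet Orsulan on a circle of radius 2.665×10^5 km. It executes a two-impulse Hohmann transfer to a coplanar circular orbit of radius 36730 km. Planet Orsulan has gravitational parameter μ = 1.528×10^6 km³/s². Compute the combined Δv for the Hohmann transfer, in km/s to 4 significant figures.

Transfer-ellipse semi-major axis a_t = (r₁ + r₂)/2 = (2.665×10^5 + 36730)/2 = 1.51615×10^5 km.
At r₁ the circular-orbit speed is v₁ = √(μ/r₁) = 2.3945 km/s.
Transfer-orbit speed at r₁ (vis-viva equation): v_a = √[μ(2/r₁ − 1/a_t)] = 1.1786 km/s.
First burn Δv₁ = |v_a − v₁| = 1.216 km/s.
Circular speed at r₂: v₂ = √(μ/r₂) = 6.450 km/s.
Transfer-orbit speed at r₂: v_p = √[μ(2/r₂ − 1/a_t)] = 8.551 km/s.
Second burn Δv₂ = |v₂ − v_p| = 2.101 km/s.
Δv = Δv₁ + Δv₂ = 1.216 + 2.101 = 3.317 km/s.

Δv = 3.317 km/s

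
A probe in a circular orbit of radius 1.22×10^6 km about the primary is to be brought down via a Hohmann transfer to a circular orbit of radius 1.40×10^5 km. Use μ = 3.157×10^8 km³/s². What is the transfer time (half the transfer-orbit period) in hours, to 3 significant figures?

Semi-major axis of the transfer orbit: a_t = (1.220×10^6 + 1.400×10^5)/2 = 6.800×10^5 km.
By Kepler's third law the transfer-orbit period is T = 2π√(a_t³/μ), so t = T/2 = 99150 s.
Converting: 99150 s ÷ 3600 s/hour = 27.5 hours.

t = 27.5 hours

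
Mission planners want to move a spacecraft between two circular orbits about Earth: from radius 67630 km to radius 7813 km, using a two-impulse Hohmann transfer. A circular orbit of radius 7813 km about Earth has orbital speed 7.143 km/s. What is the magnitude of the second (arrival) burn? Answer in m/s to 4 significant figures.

Δv₂ = 2421 m/s

From the circular-orbit relation v² = μ/r at r = 7813 km: μ = v²r = (7.143)² × 7813 = 3.98638×10^5 km³/s².
The Hohmann ellipse has a_t = (r₁ + r₂)/2 = 37721.5 km.
On the circular orbit at r = 7813 km, v_c = √(μ/r) = 7.143 km/s.
Vis-viva on the transfer ellipse at r = 7813 km gives v_t = √[μ(2/r − 1/a_t)] = 9.564 km/s.
Δv₂ = |v_t − v_c| = |9.564 − 7.143| = 2.421 km/s.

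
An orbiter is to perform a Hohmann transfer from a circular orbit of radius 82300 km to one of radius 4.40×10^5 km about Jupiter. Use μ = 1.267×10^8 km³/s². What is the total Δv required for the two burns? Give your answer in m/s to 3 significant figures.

Δv = 19100 m/s

Semi-major axis of the transfer orbit: a_t = (82300 + 4.400×10^5)/2 = 2.6115×10^5 km.
At r₁ the circular-orbit speed is v₁ = √(μ/r₁) = 39.2363 km/s.
On the transfer ellipse at r₁, vis-viva equation gives v_p = √[μ(2/r₁ − 1/a_t)] = 50.9295 km/s.
First burn Δv₁ = |v_p − v₁| = 11.693 km/s.
At r₂, v₂ = √(μ/r₂) = 16.9692 km/s.
Transfer-orbit speed at r₂: v_a = √[μ(2/r₂ − 1/a_t)] = 9.52614 km/s.
Second burn Δv₂ = |v₂ − v_a| = 7.4431 km/s.
Δv = Δv₁ + Δv₂ = 11.693 + 7.4431 = 19.14 km/s.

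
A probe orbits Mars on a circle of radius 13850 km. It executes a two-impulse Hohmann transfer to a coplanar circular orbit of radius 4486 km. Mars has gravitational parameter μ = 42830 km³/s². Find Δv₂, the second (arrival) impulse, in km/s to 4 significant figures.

Semi-major axis of the transfer orbit: a_t = (13850 + 4486)/2 = 9168 km.
Circular speed at r = 4486 km: v_c = √(μ/r) = 3.0899 km/s.
Vis-viva on the transfer ellipse at r = 4486 km gives v_t = √[μ(2/r − 1/a_t)] = 3.7978 km/s.
Δv₂ = |v_t − v_c| = |3.7978 − 3.0899| = 0.7079 km/s.

Δv₂ = 0.7079 km/s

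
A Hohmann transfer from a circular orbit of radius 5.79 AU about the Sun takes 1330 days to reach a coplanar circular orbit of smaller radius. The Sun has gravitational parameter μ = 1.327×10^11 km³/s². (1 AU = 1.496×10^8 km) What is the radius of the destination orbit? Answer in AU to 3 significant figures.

In km: r₁ = 5.79 × 1.496×10^8 = 8.66184×10^8 km.
Transfer time t = 1330 days = 1.14912×10^8 s, and t = π√(a_t³/μ).
So a_t = (μ t²/π²)^(1/3) = (1.327×10^11 × (1.14912×10^8)² / π²)^(1/3) = 5.6204×10^8 km.
Since a_t = (r₁ + r₂)/2, r₂ = 2a_t − r₁ = 2×5.6204×10^8 − 8.66184×10^8 = 2.57896×10^8 km.
In AU: r₂ = 2.57896×10^8 / 1.496×10^8 = 1.72 AU.

r₂ = 1.72 AU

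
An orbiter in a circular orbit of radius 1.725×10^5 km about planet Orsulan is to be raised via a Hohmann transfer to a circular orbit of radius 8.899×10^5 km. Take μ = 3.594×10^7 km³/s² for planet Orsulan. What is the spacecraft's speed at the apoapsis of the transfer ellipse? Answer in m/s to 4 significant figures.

v = 3621 m/s

Transfer-ellipse semi-major axis a_t = (r₁ + r₂)/2 = (1.725×10^5 + 8.899×10^5)/2 = 5.312×10^5 km.
At apoapsis, r = 8.899×10^5 km.
From the vis-viva equation, v = √[μ(2/r − 1/a_t)] = 3.621 km/s.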